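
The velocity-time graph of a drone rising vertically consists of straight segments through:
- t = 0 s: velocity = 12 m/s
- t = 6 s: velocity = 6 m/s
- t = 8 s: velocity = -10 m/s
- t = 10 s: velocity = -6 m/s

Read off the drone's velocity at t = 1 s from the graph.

11 m/s

On 0–6 s the graph is linear from 12 to 6 m/s: v(1) = 12 + (6 − 12)·(1 − 0)/(6 − 0) = 11 m/s.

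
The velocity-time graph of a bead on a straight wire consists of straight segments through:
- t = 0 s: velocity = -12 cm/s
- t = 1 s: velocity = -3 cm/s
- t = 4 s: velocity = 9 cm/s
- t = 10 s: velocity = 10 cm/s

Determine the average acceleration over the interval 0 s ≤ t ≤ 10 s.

Average acceleration = Δv/Δt = (10 − -12)/(10 − 0) = 2.2 cm/s².

2.2 cm/s²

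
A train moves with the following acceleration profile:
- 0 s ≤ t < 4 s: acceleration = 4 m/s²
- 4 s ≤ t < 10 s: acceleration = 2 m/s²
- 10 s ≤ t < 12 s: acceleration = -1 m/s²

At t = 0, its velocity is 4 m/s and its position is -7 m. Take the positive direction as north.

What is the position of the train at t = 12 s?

259 m

On each constant-a segment, Δv = aΔt and Δx = v₀Δt + ½aΔt²; chain segment to segment.
0–4 s: v starts 4 m/s; Δx = 4·4 + ½·4·4² = 48 m; v ends 20 m/s.
4–10 s: v starts 20 m/s; Δx = 20·6 + ½·2·6² = 156 m; v ends 32 m/s.
10–12 s: v starts 32 m/s; Δx = 32·2 + ½·-1·2² = 62 m; v ends 30 m/s.
x(12) = -7 + Σ Δx = 259 m.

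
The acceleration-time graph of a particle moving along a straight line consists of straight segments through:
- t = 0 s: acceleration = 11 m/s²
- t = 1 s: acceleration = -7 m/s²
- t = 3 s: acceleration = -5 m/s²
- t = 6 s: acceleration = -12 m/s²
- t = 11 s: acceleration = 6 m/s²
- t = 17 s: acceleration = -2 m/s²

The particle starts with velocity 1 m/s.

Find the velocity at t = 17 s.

Δv equals the area under the a-t graph; then v = v₀ + Δv.
0–1 s: ½(11 + -7)(1) = 2 m/s
1–3 s: ½(-7 + -5)(2) = -12 m/s
3–6 s: ½(-5 + -12)(3) = -25.5 m/s
6–11 s: ½(-12 + 6)(5) = -15 m/s
11–17 s: ½(6 + -2)(6) = 12 m/s
Δv = -38.5 m/s, so v(17) = 1 + (-38.5) = -37.5 m/s.

-37.5 m/s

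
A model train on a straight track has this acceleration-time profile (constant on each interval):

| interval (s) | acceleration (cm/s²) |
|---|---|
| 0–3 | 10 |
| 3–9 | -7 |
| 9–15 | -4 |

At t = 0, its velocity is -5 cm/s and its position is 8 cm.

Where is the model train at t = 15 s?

-112 cm

On each constant-a segment, Δv = aΔt and Δx = v₀Δt + ½aΔt²; chain segment to segment.
0–3 s: v starts -5 cm/s; Δx = -5·3 + ½·10·3² = 30 cm; v ends 25 cm/s.
3–9 s: v starts 25 cm/s; Δx = 25·6 + ½·-7·6² = 24 cm; v ends -17 cm/s.
9–15 s: v starts -17 cm/s; Δx = -17·6 + ½·-4·6² = -174 cm; v ends -41 cm/s.
x(15) = 8 + Σ Δx = -112 cm.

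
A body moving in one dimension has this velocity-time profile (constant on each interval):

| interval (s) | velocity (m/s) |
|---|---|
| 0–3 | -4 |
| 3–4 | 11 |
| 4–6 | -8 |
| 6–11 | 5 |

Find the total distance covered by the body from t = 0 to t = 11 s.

Distance (not displacement) is the total path length: add the absolute areas under v-t.
0–3 s: |-4| × 3 = 12 m
3–4 s: |11| × 1 = 11 m
4–6 s: |-8| × 2 = 16 m
6–11 s: |5| × 5 = 25 m
Total distance = 64 m

64 m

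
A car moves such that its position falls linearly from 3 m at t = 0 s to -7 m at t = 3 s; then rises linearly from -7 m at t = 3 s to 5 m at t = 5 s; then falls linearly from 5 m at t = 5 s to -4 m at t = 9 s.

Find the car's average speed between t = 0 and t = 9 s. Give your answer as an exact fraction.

Average speed = (total path length)/(elapsed time); on a piecewise-linear x-t graph the path length is Σ|Δx|.
0–3 s: |Δx| = |-7 − 3| = 10 m
3–5 s: |Δx| = |5 − -7| = 12 m
5–9 s: |Δx| = |-4 − 5| = 9 m
Total path = 31 m; average speed = 31/9 = 31/9 m/s.

31/9 m/s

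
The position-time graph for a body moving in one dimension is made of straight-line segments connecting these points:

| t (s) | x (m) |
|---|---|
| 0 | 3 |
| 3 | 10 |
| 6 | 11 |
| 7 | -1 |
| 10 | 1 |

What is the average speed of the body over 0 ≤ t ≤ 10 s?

2.2 m/s

Average speed = (total path length)/(elapsed time); on a piecewise-linear x-t graph the path length is Σ|Δx|.
0–3 s: |Δx| = |10 − 3| = 7 m
3–6 s: |Δx| = |11 − 10| = 1 m
6–7 s: |Δx| = |-1 − 11| = 12 m
7–10 s: |Δx| = |1 − -1| = 2 m
Total path = 22 m; average speed = 22/10 = 2.2 m/s.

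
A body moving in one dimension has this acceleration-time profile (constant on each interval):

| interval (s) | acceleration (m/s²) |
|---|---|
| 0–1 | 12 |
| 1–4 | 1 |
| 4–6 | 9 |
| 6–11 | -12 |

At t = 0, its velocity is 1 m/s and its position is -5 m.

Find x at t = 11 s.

115.5 m

On each constant-a segment, Δv = aΔt and Δx = v₀Δt + ½aΔt²; chain segment to segment.
0–1 s: v starts 1 m/s; Δx = 1·1 + ½·12·1² = 7 m; v ends 13 m/s.
1–4 s: v starts 13 m/s; Δx = 13·3 + ½·1·3² = 43.5 m; v ends 16 m/s.
4–6 s: v starts 16 m/s; Δx = 16·2 + ½·9·2² = 50 m; v ends 34 m/s.
6–11 s: v starts 34 m/s; Δx = 34·5 + ½·-12·5² = 20 m; v ends -26 m/s.
x(11) = -5 + Σ Δx = 115.5 m.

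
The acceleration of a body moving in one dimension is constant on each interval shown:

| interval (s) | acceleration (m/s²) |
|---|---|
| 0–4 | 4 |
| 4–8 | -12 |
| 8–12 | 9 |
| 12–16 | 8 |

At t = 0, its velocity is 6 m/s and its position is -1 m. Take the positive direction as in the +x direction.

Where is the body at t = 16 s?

119 m

On each constant-a segment, Δv = aΔt and Δx = v₀Δt + ½aΔt²; chain segment to segment.
0–4 s: v starts 6 m/s; Δx = 6·4 + ½·4·4² = 56 m; v ends 22 m/s.
4–8 s: v starts 22 m/s; Δx = 22·4 + ½·-12·4² = -8 m; v ends -26 m/s.
8–12 s: v starts -26 m/s; Δx = -26·4 + ½·9·4² = -32 m; v ends 10 m/s.
12–16 s: v starts 10 m/s; Δx = 10·4 + ½·8·4² = 104 m; v ends 42 m/s.
x(16) = -1 + Σ Δx = 119 m.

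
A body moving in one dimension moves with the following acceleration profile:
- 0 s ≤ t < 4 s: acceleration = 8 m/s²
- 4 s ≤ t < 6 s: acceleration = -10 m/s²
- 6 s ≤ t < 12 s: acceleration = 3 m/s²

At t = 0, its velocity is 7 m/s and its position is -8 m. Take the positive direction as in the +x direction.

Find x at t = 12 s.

310 m

On each constant-a segment, Δv = aΔt and Δx = v₀Δt + ½aΔt²; chain segment to segment.
0–4 s: v starts 7 m/s; Δx = 7·4 + ½·8·4² = 92 m; v ends 39 m/s.
4–6 s: v starts 39 m/s; Δx = 39·2 + ½·-10·2² = 58 m; v ends 19 m/s.
6–12 s: v starts 19 m/s; Δx = 19·6 + ½·3·6² = 168 m; v ends 37 m/s.
x(12) = -8 + Σ Δx = 310 m.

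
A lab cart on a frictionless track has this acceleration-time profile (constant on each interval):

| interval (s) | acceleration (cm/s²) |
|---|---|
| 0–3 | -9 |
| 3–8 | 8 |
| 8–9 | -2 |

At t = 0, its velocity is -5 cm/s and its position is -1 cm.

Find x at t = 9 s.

On each constant-a segment, Δv = aΔt and Δx = v₀Δt + ½aΔt²; chain segment to segment.
0–3 s: v starts -5 cm/s; Δx = -5·3 + ½·-9·3² = -55.5 cm; v ends -32 cm/s.
3–8 s: v starts -32 cm/s; Δx = -32·5 + ½·8·5² = -60 cm; v ends 8 cm/s.
8–9 s: v starts 8 cm/s; Δx = 8·1 + ½·-2·1² = 7 cm; v ends 6 cm/s.
x(9) = -1 + Σ Δx = -109.5 cm.

-109.5 cm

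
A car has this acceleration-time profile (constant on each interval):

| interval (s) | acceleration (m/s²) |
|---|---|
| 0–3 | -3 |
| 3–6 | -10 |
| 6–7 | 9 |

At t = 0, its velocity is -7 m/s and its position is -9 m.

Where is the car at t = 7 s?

-178 m

On each constant-a segment, Δv = aΔt and Δx = v₀Δt + ½aΔt²; chain segment to segment.
0–3 s: v starts -7 m/s; Δx = -7·3 + ½·-3·3² = -34.5 m; v ends -16 m/s.
3–6 s: v starts -16 m/s; Δx = -16·3 + ½·-10·3² = -93 m; v ends -46 m/s.
6–7 s: v starts -46 m/s; Δx = -46·1 + ½·9·1² = -41.5 m; v ends -37 m/s.
x(7) = -9 + Σ Δx = -178 m.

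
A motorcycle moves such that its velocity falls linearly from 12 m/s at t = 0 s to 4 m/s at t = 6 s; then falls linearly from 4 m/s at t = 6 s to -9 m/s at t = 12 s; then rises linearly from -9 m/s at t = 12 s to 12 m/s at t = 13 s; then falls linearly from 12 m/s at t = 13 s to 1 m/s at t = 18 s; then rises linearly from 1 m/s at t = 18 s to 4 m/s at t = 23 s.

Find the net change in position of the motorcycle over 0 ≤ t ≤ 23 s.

Net displacement equals the area under the velocity-time graph (areas below the axis count negative).
0–6 s: ½(12 + 4)(6) = 48 m
6–12 s: ½(4 + -9)(6) = -15 m
12–13 s: ½(-9 + 12)(1) = 1.5 m
13–18 s: ½(12 + 1)(5) = 32.5 m
18–23 s: ½(1 + 4)(5) = 12.5 m
Net displacement = 79.5 m

79.5 m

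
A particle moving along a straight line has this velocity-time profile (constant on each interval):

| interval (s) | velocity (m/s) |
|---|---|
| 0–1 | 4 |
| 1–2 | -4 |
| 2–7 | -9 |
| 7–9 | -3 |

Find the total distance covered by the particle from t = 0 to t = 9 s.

Total distance travelled is ∫|v| dt — sum the magnitudes of each area piece.
0–1 s: |4| × 1 = 4 m
1–2 s: |-4| × 1 = 4 m
2–7 s: |-9| × 5 = 45 m
7–9 s: |-3| × 2 = 6 m
Total distance = 59 m

59 m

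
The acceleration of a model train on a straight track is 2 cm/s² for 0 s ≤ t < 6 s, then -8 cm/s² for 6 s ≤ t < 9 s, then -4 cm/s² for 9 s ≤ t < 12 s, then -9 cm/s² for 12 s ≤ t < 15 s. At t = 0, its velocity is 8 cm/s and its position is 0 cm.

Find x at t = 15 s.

-10.5 cm

On each constant-a segment, Δv = aΔt and Δx = v₀Δt + ½aΔt²; chain segment to segment.
0–6 s: v starts 8 cm/s; Δx = 8·6 + ½·2·6² = 84 cm; v ends 20 cm/s.
6–9 s: v starts 20 cm/s; Δx = 20·3 + ½·-8·3² = 24 cm; v ends -4 cm/s.
9–12 s: v starts -4 cm/s; Δx = -4·3 + ½·-4·3² = -30 cm; v ends -16 cm/s.
12–15 s: v starts -16 cm/s; Δx = -16·3 + ½·-9·3² = -88.5 cm; v ends -43 cm/s.
x(15) = 0 + Σ Δx = -10.5 cm.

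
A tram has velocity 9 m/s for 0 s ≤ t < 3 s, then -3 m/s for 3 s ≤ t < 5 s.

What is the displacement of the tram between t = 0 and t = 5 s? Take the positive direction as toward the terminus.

21 m

Net displacement equals the area under the velocity-time graph (areas below the axis count negative).
0–3 s: 9 × 3 = 27 m
3–5 s: -3 × 2 = -6 m
Net displacement = 21 m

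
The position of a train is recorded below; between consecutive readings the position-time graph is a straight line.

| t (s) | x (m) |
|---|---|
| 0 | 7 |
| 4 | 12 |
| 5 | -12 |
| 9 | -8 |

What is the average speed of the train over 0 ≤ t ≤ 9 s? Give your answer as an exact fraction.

11/3 m/s

Average speed = (total path length)/(elapsed time); on a piecewise-linear x-t graph the path length is Σ|Δx|.
0–4 s: |Δx| = |12 − 7| = 5 m
4–5 s: |Δx| = |-12 − 12| = 24 m
5–9 s: |Δx| = |-8 − -12| = 4 m
Total path = 33 m; average speed = 33/9 = 11/3 m/s.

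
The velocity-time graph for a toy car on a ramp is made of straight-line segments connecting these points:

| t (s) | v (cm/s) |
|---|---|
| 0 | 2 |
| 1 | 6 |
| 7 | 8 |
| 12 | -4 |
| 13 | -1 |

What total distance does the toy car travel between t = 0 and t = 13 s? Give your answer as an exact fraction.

391/6 cm

Total distance travelled is ∫|v| dt — sum the magnitudes of each area piece.
0–1 s: |½(2 + 6)(1)| = 4 cm
1–7 s: |½(6 + 8)(6)| = 42 cm
7–12 s: v = 0 at t = 31/3 s; triangle areas 40/3 + 10/3 = 50/3 cm
12–13 s: |½(-4 + -1)(1)| = 2.5 cm
Total distance = 391/6 cm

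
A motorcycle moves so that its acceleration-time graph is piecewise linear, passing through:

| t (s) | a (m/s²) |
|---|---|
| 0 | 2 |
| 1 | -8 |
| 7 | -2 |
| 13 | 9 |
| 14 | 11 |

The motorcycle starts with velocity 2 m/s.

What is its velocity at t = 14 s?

0 m/s

Δv equals the area under the a-t graph; then v = v₀ + Δv.
0–1 s: ½(2 + -8)(1) = -3 m/s
1–7 s: ½(-8 + -2)(6) = -30 m/s
7–13 s: ½(-2 + 9)(6) = 21 m/s
13–14 s: ½(9 + 11)(1) = 10 m/s
Δv = -2 m/s, so v(14) = 2 + (-2) = 0 m/s.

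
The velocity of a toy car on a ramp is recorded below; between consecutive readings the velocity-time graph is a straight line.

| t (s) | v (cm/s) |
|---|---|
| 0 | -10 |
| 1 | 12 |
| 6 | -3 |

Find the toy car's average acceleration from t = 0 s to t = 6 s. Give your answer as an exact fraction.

Average acceleration = Δv/Δt = (-3 − -10)/(6 − 0) = 7/6 cm/s².

7/6 cm/s²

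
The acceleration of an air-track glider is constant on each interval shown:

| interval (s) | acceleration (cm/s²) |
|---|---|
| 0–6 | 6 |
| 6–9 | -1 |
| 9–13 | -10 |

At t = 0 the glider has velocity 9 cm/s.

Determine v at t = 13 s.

2 cm/s

Δv equals the area under the a-t graph; then v = v₀ + Δv.
0–6 s: 6 × 6 = 36 cm/s
6–9 s: -1 × 3 = -3 cm/s
9–13 s: -10 × 4 = -40 cm/s
Δv = -7 cm/s, so v(13) = 9 + (-7) = 2 cm/s.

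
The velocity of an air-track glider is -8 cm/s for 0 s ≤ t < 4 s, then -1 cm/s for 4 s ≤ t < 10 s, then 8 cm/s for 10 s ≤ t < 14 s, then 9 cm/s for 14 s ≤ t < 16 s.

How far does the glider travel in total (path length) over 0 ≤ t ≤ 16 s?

Distance (not displacement) is the total path length: add the absolute areas under v-t.
0–4 s: |-8| × 4 = 32 cm
4–10 s: |-1| × 6 = 6 cm
10–14 s: |8| × 4 = 32 cm
14–16 s: |9| × 2 = 18 cm
Total distance = 88 cm

88 cm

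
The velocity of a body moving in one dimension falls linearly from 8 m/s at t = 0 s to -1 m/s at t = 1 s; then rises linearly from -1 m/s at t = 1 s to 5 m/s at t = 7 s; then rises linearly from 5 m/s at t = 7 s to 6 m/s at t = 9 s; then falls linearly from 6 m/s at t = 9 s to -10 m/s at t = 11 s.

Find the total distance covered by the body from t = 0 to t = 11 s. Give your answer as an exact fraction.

Total distance travelled is ∫|v| dt — sum the magnitudes of each area piece.
0–1 s: v = 0 at t = 8/9 s; triangle areas 32/9 + 1/18 = 65/18 m
1–7 s: v = 0 at t = 2 s; triangle areas 0.5 + 12.5 = 13 m
7–9 s: |½(5 + 6)(2)| = 11 m
9–11 s: v = 0 at t = 9.75 s; triangle areas 2.25 + 6.25 = 8.5 m
Total distance = 325/9 m

325/9 m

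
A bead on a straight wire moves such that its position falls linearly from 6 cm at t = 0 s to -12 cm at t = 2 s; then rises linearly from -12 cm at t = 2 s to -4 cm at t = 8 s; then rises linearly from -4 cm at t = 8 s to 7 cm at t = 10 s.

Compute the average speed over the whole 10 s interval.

Average speed = (total path length)/(elapsed time); on a piecewise-linear x-t graph the path length is Σ|Δx|.
0–2 s: |Δx| = |-12 − 6| = 18 cm
2–8 s: |Δx| = |-4 − -12| = 8 cm
8–10 s: |Δx| = |7 − -4| = 11 cm
Total path = 37 cm; average speed = 37/10 = 3.7 cm/s.

3.7 cm/s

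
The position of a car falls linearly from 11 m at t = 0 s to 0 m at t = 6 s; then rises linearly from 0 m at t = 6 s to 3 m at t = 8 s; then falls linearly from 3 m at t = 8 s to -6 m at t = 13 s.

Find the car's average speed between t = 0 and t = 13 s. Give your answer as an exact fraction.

23/13 m/s

Average speed = (total path length)/(elapsed time); on a piecewise-linear x-t graph the path length is Σ|Δx|.
0–6 s: |Δx| = |0 − 11| = 11 m
6–8 s: |Δx| = |3 − 0| = 3 m
8–13 s: |Δx| = |-6 − 3| = 9 m
Total path = 23 m; average speed = 23/13 = 23/13 m/s.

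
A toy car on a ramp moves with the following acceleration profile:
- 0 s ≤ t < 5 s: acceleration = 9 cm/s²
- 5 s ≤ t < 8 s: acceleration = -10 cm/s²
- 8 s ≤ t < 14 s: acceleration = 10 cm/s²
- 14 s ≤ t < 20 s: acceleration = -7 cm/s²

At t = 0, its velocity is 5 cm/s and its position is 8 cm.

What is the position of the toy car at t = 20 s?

On each constant-a segment, Δv = aΔt and Δx = v₀Δt + ½aΔt²; chain segment to segment.
0–5 s: v starts 5 cm/s; Δx = 5·5 + ½·9·5² = 137.5 cm; v ends 50 cm/s.
5–8 s: v starts 50 cm/s; Δx = 50·3 + ½·-10·3² = 105 cm; v ends 20 cm/s.
8–14 s: v starts 20 cm/s; Δx = 20·6 + ½·10·6² = 300 cm; v ends 80 cm/s.
14–20 s: v starts 80 cm/s; Δx = 80·6 + ½·-7·6² = 354 cm; v ends 38 cm/s.
x(20) = 8 + Σ Δx = 904.5 cm.

904.5 cm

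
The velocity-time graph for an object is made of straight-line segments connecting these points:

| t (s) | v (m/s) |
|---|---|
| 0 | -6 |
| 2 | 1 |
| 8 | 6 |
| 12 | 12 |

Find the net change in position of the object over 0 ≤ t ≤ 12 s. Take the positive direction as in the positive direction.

52 m

Displacement is the signed area under the v-t curve.
0–2 s: ½(-6 + 1)(2) = -5 m
2–8 s: ½(1 + 6)(6) = 21 m
8–12 s: ½(6 + 12)(4) = 36 m
Net displacement = 52 m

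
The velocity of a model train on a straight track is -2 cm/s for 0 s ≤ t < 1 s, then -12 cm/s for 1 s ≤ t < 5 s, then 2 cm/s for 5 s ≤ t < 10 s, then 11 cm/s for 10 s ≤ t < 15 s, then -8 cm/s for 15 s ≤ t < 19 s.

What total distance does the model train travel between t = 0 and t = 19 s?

147 cm

Distance (not displacement) is the total path length: add the absolute areas under v-t.
0–1 s: |-2| × 1 = 2 cm
1–5 s: |-12| × 4 = 48 cm
5–10 s: |2| × 5 = 10 cm
10–15 s: |11| × 5 = 55 cm
15–19 s: |-8| × 4 = 32 cm
Total distance = 147 cm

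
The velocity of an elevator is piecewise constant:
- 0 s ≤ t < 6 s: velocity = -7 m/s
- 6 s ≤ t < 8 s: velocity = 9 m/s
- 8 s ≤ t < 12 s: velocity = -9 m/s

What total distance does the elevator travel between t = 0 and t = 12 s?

Total distance travelled is ∫|v| dt — sum the magnitudes of each area piece.
0–6 s: |-7| × 6 = 42 m
6–8 s: |9| × 2 = 18 m
8–12 s: |-9| × 4 = 36 m
Total distance = 96 m

96 m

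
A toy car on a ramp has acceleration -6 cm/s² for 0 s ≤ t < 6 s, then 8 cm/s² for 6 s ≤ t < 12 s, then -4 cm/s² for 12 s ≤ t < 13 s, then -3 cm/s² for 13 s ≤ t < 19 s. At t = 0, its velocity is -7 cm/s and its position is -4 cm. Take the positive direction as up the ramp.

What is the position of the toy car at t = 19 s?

On each constant-a segment, Δv = aΔt and Δx = v₀Δt + ½aΔt²; chain segment to segment.
0–6 s: v starts -7 cm/s; Δx = -7·6 + ½·-6·6² = -150 cm; v ends -43 cm/s.
6–12 s: v starts -43 cm/s; Δx = -43·6 + ½·8·6² = -114 cm; v ends 5 cm/s.
12–13 s: v starts 5 cm/s; Δx = 5·1 + ½·-4·1² = 3 cm; v ends 1 cm/s.
13–19 s: v starts 1 cm/s; Δx = 1·6 + ½·-3·6² = -48 cm; v ends -17 cm/s.
x(19) = -4 + Σ Δx = -313 cm.

-313 cm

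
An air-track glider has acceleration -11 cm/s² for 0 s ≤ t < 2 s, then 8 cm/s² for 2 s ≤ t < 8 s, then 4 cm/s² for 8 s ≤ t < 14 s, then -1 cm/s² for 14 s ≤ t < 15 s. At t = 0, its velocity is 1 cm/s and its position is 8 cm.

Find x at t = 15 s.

290.5 cm

On each constant-a segment, Δv = aΔt and Δx = v₀Δt + ½aΔt²; chain segment to segment.
0–2 s: v starts 1 cm/s; Δx = 1·2 + ½·-11·2² = -20 cm; v ends -21 cm/s.
2–8 s: v starts -21 cm/s; Δx = -21·6 + ½·8·6² = 18 cm; v ends 27 cm/s.
8–14 s: v starts 27 cm/s; Δx = 27·6 + ½·4·6² = 234 cm; v ends 51 cm/s.
14–15 s: v starts 51 cm/s; Δx = 51·1 + ½·-1·1² = 50.5 cm; v ends 50 cm/s.
x(15) = 8 + Σ Δx = 290.5 cm.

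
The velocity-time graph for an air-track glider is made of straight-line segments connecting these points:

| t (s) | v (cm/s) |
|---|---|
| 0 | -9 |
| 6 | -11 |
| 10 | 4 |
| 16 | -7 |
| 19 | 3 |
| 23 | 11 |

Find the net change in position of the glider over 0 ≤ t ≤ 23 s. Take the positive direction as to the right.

Net displacement equals the area under the velocity-time graph (areas below the axis count negative).
0–6 s: ½(-9 + -11)(6) = -60 cm
6–10 s: ½(-11 + 4)(4) = -14 cm
10–16 s: ½(4 + -7)(6) = -9 cm
16–19 s: ½(-7 + 3)(3) = -6 cm
19–23 s: ½(3 + 11)(4) = 28 cm
Net displacement = -61 cm

-61 cm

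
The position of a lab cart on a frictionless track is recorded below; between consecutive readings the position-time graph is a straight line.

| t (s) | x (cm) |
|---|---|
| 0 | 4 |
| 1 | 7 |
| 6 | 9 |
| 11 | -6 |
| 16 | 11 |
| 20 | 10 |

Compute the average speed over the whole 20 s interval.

Average speed = (total path length)/(elapsed time); on a piecewise-linear x-t graph the path length is Σ|Δx|.
0–1 s: |Δx| = |7 − 4| = 3 cm
1–6 s: |Δx| = |9 − 7| = 2 cm
6–11 s: |Δx| = |-6 − 9| = 15 cm
11–16 s: |Δx| = |11 − -6| = 17 cm
16–20 s: |Δx| = |10 − 11| = 1 cm
Total path = 38 cm; average speed = 38/20 = 1.9 cm/s.

1.9 cm/s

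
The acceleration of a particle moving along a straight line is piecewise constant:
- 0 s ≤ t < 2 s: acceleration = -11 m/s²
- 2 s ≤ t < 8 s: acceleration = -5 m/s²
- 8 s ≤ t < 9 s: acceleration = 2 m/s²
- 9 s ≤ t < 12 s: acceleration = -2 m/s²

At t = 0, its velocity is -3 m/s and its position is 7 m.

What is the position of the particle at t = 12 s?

On each constant-a segment, Δv = aΔt and Δx = v₀Δt + ½aΔt²; chain segment to segment.
0–2 s: v starts -3 m/s; Δx = -3·2 + ½·-11·2² = -28 m; v ends -25 m/s.
2–8 s: v starts -25 m/s; Δx = -25·6 + ½·-5·6² = -240 m; v ends -55 m/s.
8–9 s: v starts -55 m/s; Δx = -55·1 + ½·2·1² = -54 m; v ends -53 m/s.
9–12 s: v starts -53 m/s; Δx = -53·3 + ½·-2·3² = -168 m; v ends -59 m/s.
x(12) = 7 + Σ Δx = -483 m.

-483 m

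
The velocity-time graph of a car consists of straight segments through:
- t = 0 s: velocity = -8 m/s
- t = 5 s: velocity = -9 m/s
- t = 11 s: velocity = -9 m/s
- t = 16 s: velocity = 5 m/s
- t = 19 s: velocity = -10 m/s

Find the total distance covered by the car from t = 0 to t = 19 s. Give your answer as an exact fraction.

Total distance travelled is ∫|v| dt — sum the magnitudes of each area piece.
0–5 s: |½(-8 + -9)(5)| = 42.5 m
5–11 s: |-9| × 6 = 54 m
11–16 s: v = 0 at t = 199/14 s; triangle areas 405/28 + 125/28 = 265/14 m
16–19 s: v = 0 at t = 17 s; triangle areas 2.5 + 10 = 12.5 m
Total distance = 1791/14 m

1791/14 m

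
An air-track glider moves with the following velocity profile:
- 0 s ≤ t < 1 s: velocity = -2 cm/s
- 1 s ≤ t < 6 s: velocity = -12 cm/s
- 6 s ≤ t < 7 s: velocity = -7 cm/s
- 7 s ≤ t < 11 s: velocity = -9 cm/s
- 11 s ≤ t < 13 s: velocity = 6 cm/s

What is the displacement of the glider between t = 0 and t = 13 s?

-93 cm

Displacement is the signed area under the v-t curve.
0–1 s: -2 × 1 = -2 cm
1–6 s: -12 × 5 = -60 cm
6–7 s: -7 × 1 = -7 cm
7–11 s: -9 × 4 = -36 cm
11–13 s: 6 × 2 = 12 cm
Net displacement = -93 cm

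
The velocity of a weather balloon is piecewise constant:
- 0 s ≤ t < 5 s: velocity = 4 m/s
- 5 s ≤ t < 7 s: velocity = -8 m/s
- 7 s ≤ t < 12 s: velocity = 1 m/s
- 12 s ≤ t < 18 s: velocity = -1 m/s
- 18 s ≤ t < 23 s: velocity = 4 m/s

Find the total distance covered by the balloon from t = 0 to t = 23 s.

67 m

Total distance travelled is ∫|v| dt — sum the magnitudes of each area piece.
0–5 s: |4| × 5 = 20 m
5–7 s: |-8| × 2 = 16 m
7–12 s: |1| × 5 = 5 m
12–18 s: |-1| × 6 = 6 m
18–23 s: |4| × 5 = 20 m
Total distance = 67 m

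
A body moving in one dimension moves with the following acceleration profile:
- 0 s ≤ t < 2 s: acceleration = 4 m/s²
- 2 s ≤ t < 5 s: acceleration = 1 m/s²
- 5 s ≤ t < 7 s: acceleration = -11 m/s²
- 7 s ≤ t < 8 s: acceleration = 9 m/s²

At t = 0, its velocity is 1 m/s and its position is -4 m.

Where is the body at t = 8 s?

On each constant-a segment, Δv = aΔt and Δx = v₀Δt + ½aΔt²; chain segment to segment.
0–2 s: v starts 1 m/s; Δx = 1·2 + ½·4·2² = 10 m; v ends 9 m/s.
2–5 s: v starts 9 m/s; Δx = 9·3 + ½·1·3² = 31.5 m; v ends 12 m/s.
5–7 s: v starts 12 m/s; Δx = 12·2 + ½·-11·2² = 2 m; v ends -10 m/s.
7–8 s: v starts -10 m/s; Δx = -10·1 + ½·9·1² = -5.5 m; v ends -1 m/s.
x(8) = -4 + Σ Δx = 34 m.

34 m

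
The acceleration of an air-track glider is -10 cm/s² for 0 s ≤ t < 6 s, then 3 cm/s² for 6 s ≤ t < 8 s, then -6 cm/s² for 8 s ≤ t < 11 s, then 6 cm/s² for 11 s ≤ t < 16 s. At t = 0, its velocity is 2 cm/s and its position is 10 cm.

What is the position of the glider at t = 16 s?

-726 cm

On each constant-a segment, Δv = aΔt and Δx = v₀Δt + ½aΔt²; chain segment to segment.
0–6 s: v starts 2 cm/s; Δx = 2·6 + ½·-10·6² = -168 cm; v ends -58 cm/s.
6–8 s: v starts -58 cm/s; Δx = -58·2 + ½·3·2² = -110 cm; v ends -52 cm/s.
8–11 s: v starts -52 cm/s; Δx = -52·3 + ½·-6·3² = -183 cm; v ends -70 cm/s.
11–16 s: v starts -70 cm/s; Δx = -70·5 + ½·6·5² = -275 cm; v ends -40 cm/s.
x(16) = 10 + Σ Δx = -726 cm.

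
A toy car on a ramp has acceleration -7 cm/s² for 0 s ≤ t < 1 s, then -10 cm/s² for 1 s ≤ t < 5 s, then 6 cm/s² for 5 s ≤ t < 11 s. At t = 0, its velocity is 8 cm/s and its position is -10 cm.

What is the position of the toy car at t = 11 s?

On each constant-a segment, Δv = aΔt and Δx = v₀Δt + ½aΔt²; chain segment to segment.
0–1 s: v starts 8 cm/s; Δx = 8·1 + ½·-7·1² = 4.5 cm; v ends 1 cm/s.
1–5 s: v starts 1 cm/s; Δx = 1·4 + ½·-10·4² = -76 cm; v ends -39 cm/s.
5–11 s: v starts -39 cm/s; Δx = -39·6 + ½·6·6² = -126 cm; v ends -3 cm/s.
x(11) = -10 + Σ Δx = -207.5 cm.

-207.5 cm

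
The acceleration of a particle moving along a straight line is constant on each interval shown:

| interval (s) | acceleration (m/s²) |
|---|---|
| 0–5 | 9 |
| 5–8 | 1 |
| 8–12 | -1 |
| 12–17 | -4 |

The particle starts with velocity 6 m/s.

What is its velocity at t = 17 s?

30 m/s

Δv equals the area under the a-t graph; then v = v₀ + Δv.
0–5 s: 9 × 5 = 45 m/s
5–8 s: 1 × 3 = 3 m/s
8–12 s: -1 × 4 = -4 m/s
12–17 s: -4 × 5 = -20 m/s
Δv = 24 m/s, so v(17) = 6 + (24) = 30 m/s.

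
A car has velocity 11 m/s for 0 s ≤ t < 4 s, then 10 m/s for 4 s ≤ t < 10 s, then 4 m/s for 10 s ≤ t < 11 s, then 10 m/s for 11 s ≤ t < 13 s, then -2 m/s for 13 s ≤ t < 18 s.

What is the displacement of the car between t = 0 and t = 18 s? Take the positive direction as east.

118 m

Net displacement equals the area under the velocity-time graph (areas below the axis count negative).
0–4 s: 11 × 4 = 44 m
4–10 s: 10 × 6 = 60 m
10–11 s: 4 × 1 = 4 m
11–13 s: 10 × 2 = 20 m
13–18 s: -2 × 5 = -10 m
Net displacement = 118 m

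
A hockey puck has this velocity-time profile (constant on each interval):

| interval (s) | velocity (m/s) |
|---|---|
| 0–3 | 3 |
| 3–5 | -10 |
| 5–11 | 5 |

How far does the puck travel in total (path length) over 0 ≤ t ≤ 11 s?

Total distance travelled is ∫|v| dt — sum the magnitudes of each area piece.
0–3 s: |3| × 3 = 9 m
3–5 s: |-10| × 2 = 20 m
5–11 s: |5| × 6 = 30 m
Total distance = 59 m

59 m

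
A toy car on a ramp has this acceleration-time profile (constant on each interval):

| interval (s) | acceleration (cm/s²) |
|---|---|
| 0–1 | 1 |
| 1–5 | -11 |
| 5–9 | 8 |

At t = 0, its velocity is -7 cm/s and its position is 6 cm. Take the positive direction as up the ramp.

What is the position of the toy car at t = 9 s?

On each constant-a segment, Δv = aΔt and Δx = v₀Δt + ½aΔt²; chain segment to segment.
0–1 s: v starts -7 cm/s; Δx = -7·1 + ½·1·1² = -6.5 cm; v ends -6 cm/s.
1–5 s: v starts -6 cm/s; Δx = -6·4 + ½·-11·4² = -112 cm; v ends -50 cm/s.
5–9 s: v starts -50 cm/s; Δx = -50·4 + ½·8·4² = -136 cm; v ends -18 cm/s.
x(9) = 6 + Σ Δx = -248.5 cm.

-248.5 cm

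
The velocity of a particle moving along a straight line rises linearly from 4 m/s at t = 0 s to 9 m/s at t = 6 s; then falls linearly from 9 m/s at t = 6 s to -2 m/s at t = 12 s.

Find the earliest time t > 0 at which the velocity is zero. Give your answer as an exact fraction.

t = 120/11 s

v changes sign on 6–12 s (from 9 to -2); the graph is linear there, so v = 0 at t = 6 + (-9)·(12 − 6)/(-2 − 9) = 120/11 s.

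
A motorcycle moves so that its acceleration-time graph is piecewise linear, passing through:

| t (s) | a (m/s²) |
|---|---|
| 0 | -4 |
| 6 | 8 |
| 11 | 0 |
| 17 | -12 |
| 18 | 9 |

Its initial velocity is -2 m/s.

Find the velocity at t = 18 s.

Δv equals the area under the a-t graph; then v = v₀ + Δv.
0–6 s: ½(-4 + 8)(6) = 12 m/s
6–11 s: ½(8 + 0)(5) = 20 m/s
11–17 s: ½(0 + -12)(6) = -36 m/s
17–18 s: ½(-12 + 9)(1) = -1.5 m/s
Δv = -5.5 m/s, so v(18) = -2 + (-5.5) = -7.5 m/s.

-7.5 m/s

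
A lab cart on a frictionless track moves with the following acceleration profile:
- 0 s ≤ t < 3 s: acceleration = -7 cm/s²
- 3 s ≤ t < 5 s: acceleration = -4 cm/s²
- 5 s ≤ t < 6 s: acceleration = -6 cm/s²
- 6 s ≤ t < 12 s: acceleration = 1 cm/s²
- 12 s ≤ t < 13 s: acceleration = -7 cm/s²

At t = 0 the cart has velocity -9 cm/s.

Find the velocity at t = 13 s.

Δv equals the area under the a-t graph; then v = v₀ + Δv.
0–3 s: -7 × 3 = -21 cm/s
3–5 s: -4 × 2 = -8 cm/s
5–6 s: -6 × 1 = -6 cm/s
6–12 s: 1 × 6 = 6 cm/s
12–13 s: -7 × 1 = -7 cm/s
Δv = -36 cm/s, so v(13) = -9 + (-36) = -45 cm/s.

-45 cm/s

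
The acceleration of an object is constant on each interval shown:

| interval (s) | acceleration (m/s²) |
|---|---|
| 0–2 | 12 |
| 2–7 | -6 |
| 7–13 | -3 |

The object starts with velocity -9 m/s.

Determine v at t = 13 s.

-33 m/s

Δv equals the area under the a-t graph; then v = v₀ + Δv.
0–2 s: 12 × 2 = 24 m/s
2–7 s: -6 × 5 = -30 m/s
7–13 s: -3 × 6 = -18 m/s
Δv = -24 m/s, so v(13) = -9 + (-24) = -33 m/s.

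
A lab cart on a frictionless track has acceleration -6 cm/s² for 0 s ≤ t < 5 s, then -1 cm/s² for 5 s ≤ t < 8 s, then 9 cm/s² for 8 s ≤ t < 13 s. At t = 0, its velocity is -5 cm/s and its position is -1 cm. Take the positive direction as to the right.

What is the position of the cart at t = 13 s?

-288 cm

On each constant-a segment, Δv = aΔt and Δx = v₀Δt + ½aΔt²; chain segment to segment.
0–5 s: v starts -5 cm/s; Δx = -5·5 + ½·-6·5² = -100 cm; v ends -35 cm/s.
5–8 s: v starts -35 cm/s; Δx = -35·3 + ½·-1·3² = -109.5 cm; v ends -38 cm/s.
8–13 s: v starts -38 cm/s; Δx = -38·5 + ½·9·5² = -77.5 cm; v ends 7 cm/s.
x(13) = -1 + Σ Δx = -288 cm.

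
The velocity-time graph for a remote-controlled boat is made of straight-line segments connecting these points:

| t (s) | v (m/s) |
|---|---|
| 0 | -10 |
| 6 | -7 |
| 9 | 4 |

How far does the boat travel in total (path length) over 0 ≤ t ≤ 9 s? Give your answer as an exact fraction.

1317/22 m

Distance (not displacement) is the total path length: add the absolute areas under v-t.
0–6 s: |½(-10 + -7)(6)| = 51 m
6–9 s: v = 0 at t = 87/11 s; triangle areas 147/22 + 24/11 = 195/22 m
Total distance = 1317/22 m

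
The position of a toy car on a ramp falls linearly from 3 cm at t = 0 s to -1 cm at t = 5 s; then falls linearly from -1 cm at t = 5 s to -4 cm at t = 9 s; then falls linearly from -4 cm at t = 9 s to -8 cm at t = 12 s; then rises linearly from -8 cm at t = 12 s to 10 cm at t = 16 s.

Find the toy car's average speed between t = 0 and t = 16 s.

Average speed = (total path length)/(elapsed time); on a piecewise-linear x-t graph the path length is Σ|Δx|.
0–5 s: |Δx| = |-1 − 3| = 4 cm
5–9 s: |Δx| = |-4 − -1| = 3 cm
9–12 s: |Δx| = |-8 − -4| = 4 cm
12–16 s: |Δx| = |10 − -8| = 18 cm
Total path = 29 cm; average speed = 29/16 = 1.8125 cm/s.

1.8125 cm/s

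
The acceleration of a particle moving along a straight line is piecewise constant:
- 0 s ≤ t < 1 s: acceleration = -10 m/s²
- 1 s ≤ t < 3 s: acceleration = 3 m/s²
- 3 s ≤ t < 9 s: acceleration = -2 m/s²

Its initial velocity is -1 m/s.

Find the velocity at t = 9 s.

Δv equals the area under the a-t graph; then v = v₀ + Δv.
0–1 s: -10 × 1 = -10 m/s
1–3 s: 3 × 2 = 6 m/s
3–9 s: -2 × 6 = -12 m/s
Δv = -16 m/s, so v(9) = -1 + (-16) = -17 m/s.

-17 m/s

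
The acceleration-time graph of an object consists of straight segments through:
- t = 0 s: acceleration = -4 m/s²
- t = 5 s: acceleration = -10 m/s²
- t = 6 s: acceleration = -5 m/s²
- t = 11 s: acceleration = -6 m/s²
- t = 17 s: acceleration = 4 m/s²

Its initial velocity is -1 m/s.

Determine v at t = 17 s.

Δv equals the area under the a-t graph; then v = v₀ + Δv.
0–5 s: ½(-4 + -10)(5) = -35 m/s
5–6 s: ½(-10 + -5)(1) = -7.5 m/s
6–11 s: ½(-5 + -6)(5) = -27.5 m/s
11–17 s: ½(-6 + 4)(6) = -6 m/s
Δv = -76 m/s, so v(17) = -1 + (-76) = -77 m/s.

-77 m/s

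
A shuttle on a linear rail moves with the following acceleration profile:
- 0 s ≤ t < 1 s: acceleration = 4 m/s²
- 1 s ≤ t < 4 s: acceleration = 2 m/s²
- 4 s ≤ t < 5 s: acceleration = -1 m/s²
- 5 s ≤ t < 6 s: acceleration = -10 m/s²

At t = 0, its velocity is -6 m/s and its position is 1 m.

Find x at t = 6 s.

1.5 m

On each constant-a segment, Δv = aΔt and Δx = v₀Δt + ½aΔt²; chain segment to segment.
0–1 s: v starts -6 m/s; Δx = -6·1 + ½·4·1² = -4 m; v ends -2 m/s.
1–4 s: v starts -2 m/s; Δx = -2·3 + ½·2·3² = 3 m; v ends 4 m/s.
4–5 s: v starts 4 m/s; Δx = 4·1 + ½·-1·1² = 3.5 m; v ends 3 m/s.
5–6 s: v starts 3 m/s; Δx = 3·1 + ½·-10·1² = -2 m; v ends -7 m/s.
x(6) = 1 + Σ Δx = 1.5 m.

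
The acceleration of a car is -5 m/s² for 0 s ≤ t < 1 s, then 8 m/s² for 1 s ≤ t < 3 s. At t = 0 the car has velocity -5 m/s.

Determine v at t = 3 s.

6 m/s

Δv equals the area under the a-t graph; then v = v₀ + Δv.
0–1 s: -5 × 1 = -5 m/s
1–3 s: 8 × 2 = 16 m/s
Δv = 11 m/s, so v(3) = -5 + (11) = 6 m/s.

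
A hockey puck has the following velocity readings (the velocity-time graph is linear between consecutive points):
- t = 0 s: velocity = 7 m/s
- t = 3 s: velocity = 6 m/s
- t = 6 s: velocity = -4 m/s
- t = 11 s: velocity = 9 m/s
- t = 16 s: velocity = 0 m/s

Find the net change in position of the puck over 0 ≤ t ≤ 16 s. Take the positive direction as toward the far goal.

Net displacement equals the area under the velocity-time graph (areas below the axis count negative).
0–3 s: ½(7 + 6)(3) = 19.5 m
3–6 s: ½(6 + -4)(3) = 3 m
6–11 s: ½(-4 + 9)(5) = 12.5 m
11–16 s: ½(9 + 0)(5) = 22.5 m
Net displacement = 57.5 m

57.5 m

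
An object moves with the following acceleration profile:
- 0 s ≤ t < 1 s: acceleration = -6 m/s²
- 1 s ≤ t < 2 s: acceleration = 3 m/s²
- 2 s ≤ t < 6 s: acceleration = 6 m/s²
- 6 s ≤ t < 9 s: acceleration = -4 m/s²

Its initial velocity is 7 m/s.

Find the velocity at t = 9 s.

Δv equals the area under the a-t graph; then v = v₀ + Δv.
0–1 s: -6 × 1 = -6 m/s
1–2 s: 3 × 1 = 3 m/s
2–6 s: 6 × 4 = 24 m/s
6–9 s: -4 × 3 = -12 m/s
Δv = 9 m/s, so v(9) = 7 + (9) = 16 m/s.

16 m/s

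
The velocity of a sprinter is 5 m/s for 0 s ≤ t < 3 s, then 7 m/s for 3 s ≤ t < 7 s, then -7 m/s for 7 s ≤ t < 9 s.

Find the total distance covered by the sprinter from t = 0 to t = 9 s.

Distance (not displacement) is the total path length: add the absolute areas under v-t.
0–3 s: |5| × 3 = 15 m
3–7 s: |7| × 4 = 28 m
7–9 s: |-7| × 2 = 14 m
Total distance = 57 m

57 m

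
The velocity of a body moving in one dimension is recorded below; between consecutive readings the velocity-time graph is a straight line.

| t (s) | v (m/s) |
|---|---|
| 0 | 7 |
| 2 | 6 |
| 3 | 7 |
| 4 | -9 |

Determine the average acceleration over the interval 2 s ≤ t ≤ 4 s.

-7.5 m/s²

Average acceleration = Δv/Δt = (-9 − 6)/(4 − 2) = -7.5 m/s².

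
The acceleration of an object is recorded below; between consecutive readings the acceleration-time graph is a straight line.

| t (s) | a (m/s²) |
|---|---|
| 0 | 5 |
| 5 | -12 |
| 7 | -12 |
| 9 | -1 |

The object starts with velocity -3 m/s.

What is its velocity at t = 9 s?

-57.5 m/s

Δv equals the area under the a-t graph; then v = v₀ + Δv.
0–5 s: ½(5 + -12)(5) = -17.5 m/s
5–7 s: -12 × 2 = -24 m/s
7–9 s: ½(-12 + -1)(2) = -13 m/s
Δv = -54.5 m/s, so v(9) = -3 + (-54.5) = -57.5 m/s.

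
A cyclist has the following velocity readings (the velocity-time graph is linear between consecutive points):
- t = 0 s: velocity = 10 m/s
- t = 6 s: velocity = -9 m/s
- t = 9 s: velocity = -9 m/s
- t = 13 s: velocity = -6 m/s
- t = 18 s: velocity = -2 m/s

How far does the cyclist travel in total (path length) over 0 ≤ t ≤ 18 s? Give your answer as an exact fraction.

Distance (not displacement) is the total path length: add the absolute areas under v-t.
0–6 s: v = 0 at t = 60/19 s; triangle areas 300/19 + 243/19 = 543/19 m
6–9 s: |-9| × 3 = 27 m
9–13 s: |½(-9 + -6)(4)| = 30 m
13–18 s: |½(-6 + -2)(5)| = 20 m
Total distance = 2006/19 m

2006/19 m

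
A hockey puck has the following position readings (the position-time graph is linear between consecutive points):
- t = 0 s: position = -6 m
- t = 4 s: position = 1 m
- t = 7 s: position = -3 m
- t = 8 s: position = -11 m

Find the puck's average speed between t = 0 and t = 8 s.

2.375 m/s

Average speed = (total path length)/(elapsed time); on a piecewise-linear x-t graph the path length is Σ|Δx|.
0–4 s: |Δx| = |1 − -6| = 7 m
4–7 s: |Δx| = |-3 − 1| = 4 m
7–8 s: |Δx| = |-11 − -3| = 8 m
Total path = 19 m; average speed = 19/8 = 2.375 m/s.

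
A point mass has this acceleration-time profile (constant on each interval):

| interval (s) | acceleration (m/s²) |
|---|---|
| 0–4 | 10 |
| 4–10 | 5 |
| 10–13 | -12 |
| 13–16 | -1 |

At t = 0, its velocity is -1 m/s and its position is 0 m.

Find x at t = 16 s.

On each constant-a segment, Δv = aΔt and Δx = v₀Δt + ½aΔt²; chain segment to segment.
0–4 s: v starts -1 m/s; Δx = -1·4 + ½·10·4² = 76 m; v ends 39 m/s.
4–10 s: v starts 39 m/s; Δx = 39·6 + ½·5·6² = 324 m; v ends 69 m/s.
10–13 s: v starts 69 m/s; Δx = 69·3 + ½·-12·3² = 153 m; v ends 33 m/s.
13–16 s: v starts 33 m/s; Δx = 33·3 + ½·-1·3² = 94.5 m; v ends 30 m/s.
x(16) = 0 + Σ Δx = 647.5 m.

647.5 m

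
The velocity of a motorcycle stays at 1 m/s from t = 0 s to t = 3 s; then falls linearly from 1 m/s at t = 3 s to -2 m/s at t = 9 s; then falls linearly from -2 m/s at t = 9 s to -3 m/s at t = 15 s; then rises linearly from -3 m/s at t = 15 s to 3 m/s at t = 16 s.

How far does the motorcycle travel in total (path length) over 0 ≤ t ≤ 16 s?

Total distance travelled is ∫|v| dt — sum the magnitudes of each area piece.
0–3 s: |1| × 3 = 3 m
3–9 s: v = 0 at t = 5 s; triangle areas 1 + 4 = 5 m
9–15 s: |½(-2 + -3)(6)| = 15 m
15–16 s: v = 0 at t = 15.5 s; triangle areas 0.75 + 0.75 = 1.5 m
Total distance = 24.5 m

24.5 m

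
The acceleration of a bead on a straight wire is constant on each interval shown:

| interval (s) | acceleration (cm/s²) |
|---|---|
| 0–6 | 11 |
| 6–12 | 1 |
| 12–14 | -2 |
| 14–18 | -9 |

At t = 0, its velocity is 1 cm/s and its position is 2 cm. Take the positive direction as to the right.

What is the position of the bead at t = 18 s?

972 cm

On each constant-a segment, Δv = aΔt and Δx = v₀Δt + ½aΔt²; chain segment to segment.
0–6 s: v starts 1 cm/s; Δx = 1·6 + ½·11·6² = 204 cm; v ends 67 cm/s.
6–12 s: v starts 67 cm/s; Δx = 67·6 + ½·1·6² = 420 cm; v ends 73 cm/s.
12–14 s: v starts 73 cm/s; Δx = 73·2 + ½·-2·2² = 142 cm; v ends 69 cm/s.
14–18 s: v starts 69 cm/s; Δx = 69·4 + ½·-9·4² = 204 cm; v ends 33 cm/s.
x(18) = 2 + Σ Δx = 972 cm.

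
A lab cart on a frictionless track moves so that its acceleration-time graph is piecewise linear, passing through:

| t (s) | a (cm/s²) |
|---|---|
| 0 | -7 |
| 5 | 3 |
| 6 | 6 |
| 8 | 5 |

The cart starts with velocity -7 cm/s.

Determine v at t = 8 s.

Δv equals the area under the a-t graph; then v = v₀ + Δv.
0–5 s: ½(-7 + 3)(5) = -10 cm/s
5–6 s: ½(3 + 6)(1) = 4.5 cm/s
6–8 s: ½(6 + 5)(2) = 11 cm/s
Δv = 5.5 cm/s, so v(8) = -7 + (5.5) = -1.5 cm/s.

-1.5 cm/s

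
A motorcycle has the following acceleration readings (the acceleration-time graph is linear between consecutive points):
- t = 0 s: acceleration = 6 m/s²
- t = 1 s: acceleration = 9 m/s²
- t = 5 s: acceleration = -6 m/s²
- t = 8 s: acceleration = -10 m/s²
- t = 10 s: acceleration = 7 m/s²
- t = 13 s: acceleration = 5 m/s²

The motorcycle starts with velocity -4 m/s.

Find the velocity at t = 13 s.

Δv equals the area under the a-t graph; then v = v₀ + Δv.
0–1 s: ½(6 + 9)(1) = 7.5 m/s
1–5 s: ½(9 + -6)(4) = 6 m/s
5–8 s: ½(-6 + -10)(3) = -24 m/s
8–10 s: ½(-10 + 7)(2) = -3 m/s
10–13 s: ½(7 + 5)(3) = 18 m/s
Δv = 4.5 m/s, so v(13) = -4 + (4.5) = 0.5 m/s.

0.5 m/s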